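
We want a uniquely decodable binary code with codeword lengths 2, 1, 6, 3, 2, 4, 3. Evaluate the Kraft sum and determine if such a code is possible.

1.328125; no

With common denominator 2^6 = 64: Σ 2^(−ℓᵢ) = 16/64 + 32/64 + 1/64 + 8/64 + 16/64 + 4/64 + 8/64 = 85/64 = 1.328125.
Kraft's inequality requires Σ ≤ 1; here Σ = 1.328125 > 1, so no such prefix code exists.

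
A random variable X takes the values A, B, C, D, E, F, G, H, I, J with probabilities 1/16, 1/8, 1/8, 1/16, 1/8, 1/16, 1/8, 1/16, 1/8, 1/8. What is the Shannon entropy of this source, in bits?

3.25 bits

Each probability is a power of 1/2, so log₂(1/p) is an integer.
H = Σ p·log₂(1/p) = 1/16·4 + 1/8·3 + 1/8·3 + 1/16·4 + 1/8·3 + 1/16·4 + 1/8·3 + 1/16·4 + 1/8·3 + 1/8·3 = 3.25 bits.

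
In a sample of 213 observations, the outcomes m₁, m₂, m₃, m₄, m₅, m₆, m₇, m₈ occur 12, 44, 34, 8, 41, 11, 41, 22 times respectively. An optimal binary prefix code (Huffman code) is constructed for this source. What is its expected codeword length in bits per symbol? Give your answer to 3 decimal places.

Probabilities are the counts divided by 213.
Repeatedly combine the two least-probable nodes; the expected code length is the sum of the merged weights.
merge 8/213 + 11/213 → 19/213
merge 4/71 + 19/213 → 31/213
merge 22/213 + 31/213 → 53/213
merge 34/213 + 41/213 → 25/71
merge 41/213 + 44/213 → 85/213
merge 53/213 + 25/71 → 128/213
merge 85/213 + 128/213 → 1
L = 19/213 + 31/213 + 53/213 + 25/71 + 85/213 + 128/213 + 1 = 604/213 ≈ 2.836 bits/symbol.

2.836 bits/symbol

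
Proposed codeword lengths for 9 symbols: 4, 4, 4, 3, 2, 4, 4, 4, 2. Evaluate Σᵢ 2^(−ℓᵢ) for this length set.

With common denominator 2^4 = 16: Σ 2^(−ℓᵢ) = 1/16 + 1/16 + 1/16 + 2/16 + 4/16 + 1/16 + 1/16 + 1/16 + 4/16 = 16/16 = 1.

1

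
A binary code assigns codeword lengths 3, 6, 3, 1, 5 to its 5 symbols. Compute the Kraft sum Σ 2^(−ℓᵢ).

With common denominator 2^6 = 64: Σ 2^(−ℓᵢ) = 8/64 + 1/64 + 8/64 + 32/64 + 2/64 = 51/64 = 0.796875.

0.796875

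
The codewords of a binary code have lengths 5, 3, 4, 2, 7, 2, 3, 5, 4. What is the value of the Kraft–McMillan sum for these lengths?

0.9453125

With common denominator 2^7 = 128: Σ 2^(−ℓᵢ) = 4/128 + 16/128 + 8/128 + 32/128 + 1/128 + 32/128 + 16/128 + 4/128 + 8/128 = 121/128 = 0.9453125.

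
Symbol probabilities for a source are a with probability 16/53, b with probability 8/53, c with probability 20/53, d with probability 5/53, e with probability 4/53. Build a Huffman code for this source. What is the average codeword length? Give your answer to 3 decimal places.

Repeatedly combine the two least-probable nodes; the expected code length is the sum of the merged weights.
merge 4/53 + 5/53 → 9/53
merge 8/53 + 9/53 → 17/53
merge 16/53 + 17/53 → 33/53
merge 20/53 + 33/53 → 1
L = 9/53 + 17/53 + 33/53 + 1 = 112/53 ≈ 2.113 bits/symbol.

2.113 bits/symbol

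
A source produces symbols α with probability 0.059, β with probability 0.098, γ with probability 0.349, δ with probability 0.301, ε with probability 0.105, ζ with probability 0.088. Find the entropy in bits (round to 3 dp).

2.271 bits

H = −Σ pᵢ log₂ pᵢ.
−0.059·log₂(0.059) = 0.2409
−0.098·log₂(0.098) = 0.3284
−0.349·log₂(0.349) = 0.5300
−0.301·log₂(0.301) = 0.5214
−0.105·log₂(0.105) = 0.3414
−0.088·log₂(0.088) = 0.3086
Sum ≈ 2.2707 → 2.271 bits.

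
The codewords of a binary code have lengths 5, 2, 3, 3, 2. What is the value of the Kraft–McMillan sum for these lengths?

With common denominator 2^5 = 32: Σ 2^(−ℓᵢ) = 1/32 + 8/32 + 4/32 + 4/32 + 8/32 = 25/32 = 0.78125.

0.78125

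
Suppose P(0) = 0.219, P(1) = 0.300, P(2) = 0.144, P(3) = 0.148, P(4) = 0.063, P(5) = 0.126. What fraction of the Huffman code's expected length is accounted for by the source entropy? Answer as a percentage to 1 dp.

Entropy H = −Σ p log₂ p ≈ 2.4393 bits.
Huffman merges: 63/1000+63/500→189/1000; 18/125+37/250→73/250; 189/1000+219/1000→51/125; 73/250+3/10→74/125; 51/125+74/125→1. L = 2481/1000 ≈ 2.4810.
Efficiency = H/L = 2.4393/2.4810 = 98.3%.

98.3%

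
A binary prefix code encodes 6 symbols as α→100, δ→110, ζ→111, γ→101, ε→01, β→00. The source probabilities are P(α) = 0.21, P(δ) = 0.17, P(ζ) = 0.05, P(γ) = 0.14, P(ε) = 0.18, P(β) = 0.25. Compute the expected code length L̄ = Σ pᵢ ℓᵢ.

L̄ = Σ pᵢ·ℓᵢ = 0.21·3 + 0.17·3 + 0.05·3 + 0.14·3 + 0.18·2 + 0.25·2 = 2.57 bits/symbol.

2.57 bits/symbol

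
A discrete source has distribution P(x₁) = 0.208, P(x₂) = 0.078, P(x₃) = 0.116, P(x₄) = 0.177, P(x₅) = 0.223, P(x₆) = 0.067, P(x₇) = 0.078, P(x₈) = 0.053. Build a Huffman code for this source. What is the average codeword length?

2.845 bits/symbol

Repeatedly combine the two least-probable nodes; the expected code length is the sum of the merged weights.
merge 53/1000 + 67/1000 → 3/25
merge 39/500 + 39/500 → 39/250
merge 29/250 + 3/25 → 59/250
merge 39/250 + 177/1000 → 333/1000
merge 26/125 + 223/1000 → 431/1000
merge 59/250 + 333/1000 → 569/1000
merge 431/1000 + 569/1000 → 1
L = 3/25 + 39/250 + 59/250 + 333/1000 + 431/1000 + 569/1000 + 1 = 569/200 = 2.845 bits/symbol.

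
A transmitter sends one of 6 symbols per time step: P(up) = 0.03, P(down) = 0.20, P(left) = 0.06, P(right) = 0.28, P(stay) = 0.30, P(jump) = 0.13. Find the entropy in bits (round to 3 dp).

2.278 bits

H = −Σ pᵢ log₂ pᵢ.
−0.03·log₂(0.03) = 0.1518
−0.20·log₂(0.20) = 0.4644
−0.06·log₂(0.06) = 0.2435
−0.28·log₂(0.28) = 0.5142
−0.30·log₂(0.30) = 0.5211
−0.13·log₂(0.13) = 0.3826
Sum ≈ 2.2776 → 2.278 bits.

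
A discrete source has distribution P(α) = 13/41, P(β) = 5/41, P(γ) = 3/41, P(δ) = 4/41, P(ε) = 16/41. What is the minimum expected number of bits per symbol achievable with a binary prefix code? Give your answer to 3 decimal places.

Repeatedly combine the two least-probable nodes; the expected code length is the sum of the merged weights.
merge 3/41 + 4/41 → 7/41
merge 5/41 + 7/41 → 12/41
merge 12/41 + 13/41 → 25/41
merge 16/41 + 25/41 → 1
L = 7/41 + 12/41 + 25/41 + 1 = 85/41 ≈ 2.073 bits/symbol.

2.073 bits/symbol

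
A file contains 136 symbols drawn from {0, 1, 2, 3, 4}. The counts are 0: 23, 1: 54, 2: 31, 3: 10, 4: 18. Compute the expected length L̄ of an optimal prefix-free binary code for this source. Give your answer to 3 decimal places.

2.184 bits/symbol

Probabilities are the counts divided by 136.
Repeatedly combine the two least-probable nodes; the expected code length is the sum of the merged weights.
merge 5/68 + 9/68 → 7/34
merge 23/136 + 7/34 → 3/8
merge 31/136 + 3/8 → 41/68
merge 27/68 + 41/68 → 1
L = 7/34 + 3/8 + 41/68 + 1 = 297/136 ≈ 2.184 bits/symbol.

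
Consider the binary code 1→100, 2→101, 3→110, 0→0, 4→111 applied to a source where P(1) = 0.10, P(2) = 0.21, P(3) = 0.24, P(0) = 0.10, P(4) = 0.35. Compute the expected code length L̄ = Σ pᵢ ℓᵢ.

2.8 bits/symbol

L̄ = Σ pᵢ·ℓᵢ = 0.10·3 + 0.21·3 + 0.24·3 + 0.10·1 + 0.35·3 = 2.8 bits/symbol.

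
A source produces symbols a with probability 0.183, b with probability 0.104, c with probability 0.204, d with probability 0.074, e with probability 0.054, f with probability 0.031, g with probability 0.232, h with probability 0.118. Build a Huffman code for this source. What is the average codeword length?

Repeatedly combine the two least-probable nodes; the expected code length is the sum of the merged weights.
merge 31/1000 + 27/500 → 17/200
merge 37/500 + 17/200 → 159/1000
merge 13/125 + 59/500 → 111/500
merge 159/1000 + 183/1000 → 171/500
merge 51/250 + 111/500 → 213/500
merge 29/125 + 171/500 → 287/500
merge 213/500 + 287/500 → 1
L = 17/200 + 159/1000 + 111/500 + 171/500 + 213/500 + 287/500 + 1 = 351/125 = 2.808 bits/symbol.

2.808 bits/symbol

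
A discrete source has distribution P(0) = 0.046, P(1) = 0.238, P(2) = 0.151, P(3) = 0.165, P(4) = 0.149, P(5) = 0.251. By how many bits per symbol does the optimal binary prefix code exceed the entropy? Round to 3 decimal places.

Entropy H = −Σ p log₂ p ≈ 2.4478 bits.
Huffman merges: 23/500+149/1000→39/200; 151/1000+33/200→79/250; 39/200+119/500→433/1000; 251/1000+79/250→567/1000; 433/1000+567/1000→1. L = 2511/1000 ≈ 2.5110.
L − H = 2.5110 − 2.4478 = 0.063 bits.

0.063 bits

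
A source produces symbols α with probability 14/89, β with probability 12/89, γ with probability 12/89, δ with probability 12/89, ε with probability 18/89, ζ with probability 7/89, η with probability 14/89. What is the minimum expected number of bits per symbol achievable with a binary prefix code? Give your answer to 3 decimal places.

2.798 bits/symbol

Repeatedly combine the two least-probable nodes; the expected code length is the sum of the merged weights.
merge 7/89 + 12/89 → 19/89
merge 12/89 + 12/89 → 24/89
merge 14/89 + 14/89 → 28/89
merge 18/89 + 19/89 → 37/89
merge 24/89 + 28/89 → 52/89
merge 37/89 + 52/89 → 1
L = 19/89 + 24/89 + 28/89 + 37/89 + 52/89 + 1 = 249/89 ≈ 2.798 bits/symbol.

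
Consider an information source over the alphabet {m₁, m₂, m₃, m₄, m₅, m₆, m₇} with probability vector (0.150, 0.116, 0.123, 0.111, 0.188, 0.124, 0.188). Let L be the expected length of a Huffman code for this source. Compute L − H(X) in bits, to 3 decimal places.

Entropy H = −Σ p log₂ p ≈ 2.7750 bits.
Huffman merges: 111/1000+29/250→227/1000; 123/1000+31/250→247/1000; 3/20+47/250→169/500; 47/250+227/1000→83/200; 247/1000+169/500→117/200; 83/200+117/200→1. L = 703/250 ≈ 2.8120.
L − H = 2.8120 − 2.7750 = 0.037 bits.

0.037 bits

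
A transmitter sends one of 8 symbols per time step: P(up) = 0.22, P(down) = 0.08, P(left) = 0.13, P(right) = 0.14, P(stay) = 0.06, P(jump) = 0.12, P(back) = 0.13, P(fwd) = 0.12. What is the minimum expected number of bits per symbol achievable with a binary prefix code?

Repeatedly combine the two least-probable nodes; the expected code length is the sum of the merged weights.
merge 3/50 + 2/25 → 7/50
merge 3/25 + 3/25 → 6/25
merge 13/100 + 13/100 → 13/50
merge 7/50 + 7/50 → 7/25
merge 11/50 + 6/25 → 23/50
merge 13/50 + 7/25 → 27/50
merge 23/50 + 27/50 → 1
L = 7/50 + 6/25 + 13/50 + 7/25 + 23/50 + 27/50 + 1 = 73/25 = 2.92 bits/symbol.

2.92 bits/symbol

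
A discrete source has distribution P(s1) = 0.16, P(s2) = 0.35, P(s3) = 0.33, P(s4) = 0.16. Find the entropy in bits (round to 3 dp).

1.904 bits

H = −Σ pᵢ log₂ pᵢ.
−0.16·log₂(0.16) = 0.4230
−0.35·log₂(0.35) = 0.5301
−0.33·log₂(0.33) = 0.5278
−0.16·log₂(0.16) = 0.4230
Sum ≈ 1.9040 → 1.904 bits.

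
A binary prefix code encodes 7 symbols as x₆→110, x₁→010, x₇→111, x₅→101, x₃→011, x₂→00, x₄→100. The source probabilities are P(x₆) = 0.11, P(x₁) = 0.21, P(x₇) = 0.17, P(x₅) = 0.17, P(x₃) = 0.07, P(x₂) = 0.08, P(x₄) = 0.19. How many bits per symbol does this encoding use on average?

2.92 bits/symbol

L̄ = Σ pᵢ·ℓᵢ = 0.11·3 + 0.21·3 + 0.17·3 + 0.17·3 + 0.07·3 + 0.08·2 + 0.19·3 = 2.92 bits/symbol.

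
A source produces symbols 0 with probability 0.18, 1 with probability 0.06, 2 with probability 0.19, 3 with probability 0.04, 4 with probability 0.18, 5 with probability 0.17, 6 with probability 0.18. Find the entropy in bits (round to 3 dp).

2.655 bits

H = −Σ pᵢ log₂ pᵢ.
−0.18·log₂(0.18) = 0.4453
−0.06·log₂(0.06) = 0.2435
−0.19·log₂(0.19) = 0.4552
−0.04·log₂(0.04) = 0.1858
−0.18·log₂(0.18) = 0.4453
−0.17·log₂(0.17) = 0.4346
−0.18·log₂(0.18) = 0.4453
Sum ≈ 2.6550 → 2.655 bits.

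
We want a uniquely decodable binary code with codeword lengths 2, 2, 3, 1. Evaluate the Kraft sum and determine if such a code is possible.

With common denominator 2^3 = 8: Σ 2^(−ℓᵢ) = 2/8 + 2/8 + 1/8 + 4/8 = 9/8 = 1.125.
Kraft's inequality requires Σ ≤ 1; here Σ = 1.125 > 1, so no such prefix code exists.

1.125; no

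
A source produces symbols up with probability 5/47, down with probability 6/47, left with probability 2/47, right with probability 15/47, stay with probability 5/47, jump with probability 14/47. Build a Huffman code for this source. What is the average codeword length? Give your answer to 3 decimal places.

Repeatedly combine the two least-probable nodes; the expected code length is the sum of the merged weights.
merge 2/47 + 5/47 → 7/47
merge 5/47 + 6/47 → 11/47
merge 7/47 + 11/47 → 18/47
merge 14/47 + 15/47 → 29/47
merge 18/47 + 29/47 → 1
L = 7/47 + 11/47 + 18/47 + 29/47 + 1 = 112/47 ≈ 2.383 bits/symbol.

2.383 bits/symbol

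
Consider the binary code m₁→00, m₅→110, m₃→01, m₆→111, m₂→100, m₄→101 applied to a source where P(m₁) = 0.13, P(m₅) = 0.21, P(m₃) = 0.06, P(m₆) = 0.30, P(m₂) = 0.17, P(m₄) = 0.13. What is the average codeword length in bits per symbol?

L̄ = Σ pᵢ·ℓᵢ = 0.13·2 + 0.21·3 + 0.06·2 + 0.30·3 + 0.17·3 + 0.13·3 = 2.81 bits/symbol.

2.81 bits/symbol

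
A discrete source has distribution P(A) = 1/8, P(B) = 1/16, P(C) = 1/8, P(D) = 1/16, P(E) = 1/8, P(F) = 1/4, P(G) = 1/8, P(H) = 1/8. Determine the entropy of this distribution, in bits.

Each probability is a power of 1/2, so log₂(1/p) is an integer.
H = Σ p·log₂(1/p) = 1/8·3 + 1/16·4 + 1/8·3 + 1/16·4 + 1/8·3 + 1/4·2 + 1/8·3 + 1/8·3 = 2.875 bits.

2.875 bits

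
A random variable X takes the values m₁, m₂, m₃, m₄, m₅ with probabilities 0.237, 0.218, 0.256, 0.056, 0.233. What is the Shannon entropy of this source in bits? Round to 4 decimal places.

H = −Σ pᵢ log₂ pᵢ.
−0.237·log₂(0.237) = 0.4923
−0.218·log₂(0.218) = 0.4791
−0.256·log₂(0.256) = 0.5032
−0.056·log₂(0.056) = 0.2329
−0.233·log₂(0.233) = 0.4897
Sum ≈ 2.1971 → 2.1971 bits.

2.1971 bits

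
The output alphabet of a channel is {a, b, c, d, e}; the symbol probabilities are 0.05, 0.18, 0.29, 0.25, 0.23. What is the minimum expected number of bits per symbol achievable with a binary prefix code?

2.23 bits/symbol

Repeatedly combine the two least-probable nodes; the expected code length is the sum of the merged weights.
merge 1/20 + 9/50 → 23/100
merge 23/100 + 23/100 → 23/50
merge 1/4 + 29/100 → 27/50
merge 23/50 + 27/50 → 1
L = 23/100 + 23/50 + 27/50 + 1 = 223/100 = 2.23 bits/symbol.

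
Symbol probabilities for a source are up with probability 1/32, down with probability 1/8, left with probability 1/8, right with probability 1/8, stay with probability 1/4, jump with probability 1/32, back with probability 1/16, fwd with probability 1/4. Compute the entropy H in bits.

Each probability is a power of 1/2, so log₂(1/p) is an integer.
H = Σ p·log₂(1/p) = 1/32·5 + 1/8·3 + 1/8·3 + 1/8·3 + 1/4·2 + 1/32·5 + 1/16·4 + 1/4·2 = 2.6875 bits.

2.6875 bits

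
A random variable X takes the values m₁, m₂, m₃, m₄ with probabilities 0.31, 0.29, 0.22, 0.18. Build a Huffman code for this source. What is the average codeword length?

2 bits/symbol

Repeatedly combine the two least-probable nodes; the expected code length is the sum of the merged weights.
merge 9/50 + 11/50 → 2/5
merge 29/100 + 31/100 → 3/5
merge 2/5 + 3/5 → 1
L = 2/5 + 3/5 + 1 = 2 bits/symbol.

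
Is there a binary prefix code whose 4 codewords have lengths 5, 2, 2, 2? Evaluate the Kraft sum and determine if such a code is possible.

0.78125; yes

With common denominator 2^5 = 32: Σ 2^(−ℓᵢ) = 1/32 + 8/32 + 8/32 + 8/32 = 25/32 = 0.78125.
Kraft's inequality requires Σ ≤ 1; here Σ = 0.78125 ≤ 1, so such a prefix code exists.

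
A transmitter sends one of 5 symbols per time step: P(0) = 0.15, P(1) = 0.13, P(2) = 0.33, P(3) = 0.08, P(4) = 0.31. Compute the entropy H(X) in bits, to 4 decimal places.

2.1363 bits

H = −Σ pᵢ log₂ pᵢ.
−0.15·log₂(0.15) = 0.4105
−0.13·log₂(0.13) = 0.3826
−0.33·log₂(0.33) = 0.5278
−0.08·log₂(0.08) = 0.2915
−0.31·log₂(0.31) = 0.5238
Sum ≈ 2.1363 → 2.1363 bits.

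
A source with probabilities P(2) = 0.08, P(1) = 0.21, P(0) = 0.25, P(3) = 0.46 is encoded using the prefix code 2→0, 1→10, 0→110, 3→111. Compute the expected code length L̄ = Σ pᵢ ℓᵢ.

L̄ = Σ pᵢ·ℓᵢ = 0.08·1 + 0.21·2 + 0.25·3 + 0.46·3 = 2.63 bits/symbol.

2.63 bits/symbol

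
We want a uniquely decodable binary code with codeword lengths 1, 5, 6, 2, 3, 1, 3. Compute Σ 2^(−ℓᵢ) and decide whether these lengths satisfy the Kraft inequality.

1.546875; no

With common denominator 2^6 = 64: Σ 2^(−ℓᵢ) = 32/64 + 2/64 + 1/64 + 16/64 + 8/64 + 32/64 + 8/64 = 99/64 = 1.546875.
Kraft's inequality requires Σ ≤ 1; here Σ = 1.546875 > 1, so no such prefix code exists.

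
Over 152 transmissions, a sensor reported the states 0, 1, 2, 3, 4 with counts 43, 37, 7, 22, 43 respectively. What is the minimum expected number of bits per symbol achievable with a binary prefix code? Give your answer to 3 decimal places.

2.191 bits/symbol

Probabilities are the counts divided by 152.
Repeatedly combine the two least-probable nodes; the expected code length is the sum of the merged weights.
merge 7/152 + 11/76 → 29/152
merge 29/152 + 37/152 → 33/76
merge 43/152 + 43/152 → 43/76
merge 33/76 + 43/76 → 1
L = 29/152 + 33/76 + 43/76 + 1 = 333/152 ≈ 2.191 bits/symbol.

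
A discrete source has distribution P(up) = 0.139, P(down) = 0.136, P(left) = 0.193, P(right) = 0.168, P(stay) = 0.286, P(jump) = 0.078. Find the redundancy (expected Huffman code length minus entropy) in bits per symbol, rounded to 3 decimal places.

0.040 bits

Entropy H = −Σ p log₂ p ≈ 2.4811 bits.
Huffman merges: 39/500+17/125→107/500; 139/1000+21/125→307/1000; 193/1000+107/500→407/1000; 143/500+307/1000→593/1000; 407/1000+593/1000→1. L = 2521/1000 ≈ 2.5210.
L − H = 2.5210 − 2.4811 = 0.040 bits.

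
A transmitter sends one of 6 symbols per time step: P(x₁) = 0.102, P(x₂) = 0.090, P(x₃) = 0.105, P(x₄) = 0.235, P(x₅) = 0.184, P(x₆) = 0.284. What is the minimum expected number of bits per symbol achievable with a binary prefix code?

2.481 bits/symbol

Repeatedly combine the two least-probable nodes; the expected code length is the sum of the merged weights.
merge 9/100 + 51/500 → 24/125
merge 21/200 + 23/125 → 289/1000
merge 24/125 + 47/200 → 427/1000
merge 71/250 + 289/1000 → 573/1000
merge 427/1000 + 573/1000 → 1
L = 24/125 + 289/1000 + 427/1000 + 573/1000 + 1 = 2481/1000 = 2.481 bits/symbol.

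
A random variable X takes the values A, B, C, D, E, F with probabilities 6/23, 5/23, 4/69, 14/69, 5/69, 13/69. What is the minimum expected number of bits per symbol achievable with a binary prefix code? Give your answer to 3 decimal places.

Repeatedly combine the two least-probable nodes; the expected code length is the sum of the merged weights.
merge 4/69 + 5/69 → 3/23
merge 3/23 + 13/69 → 22/69
merge 14/69 + 5/23 → 29/69
merge 6/23 + 22/69 → 40/69
merge 29/69 + 40/69 → 1
L = 3/23 + 22/69 + 29/69 + 40/69 + 1 = 169/69 ≈ 2.449 bits/symbol.

2.449 bits/symbol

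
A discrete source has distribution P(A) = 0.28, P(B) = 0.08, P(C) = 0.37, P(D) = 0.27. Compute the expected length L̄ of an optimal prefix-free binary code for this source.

1.98 bits/symbol

Repeatedly combine the two least-probable nodes; the expected code length is the sum of the merged weights.
merge 2/25 + 27/100 → 7/20
merge 7/25 + 7/20 → 63/100
merge 37/100 + 63/100 → 1
L = 7/20 + 63/100 + 1 = 99/50 = 1.98 bits/symbol.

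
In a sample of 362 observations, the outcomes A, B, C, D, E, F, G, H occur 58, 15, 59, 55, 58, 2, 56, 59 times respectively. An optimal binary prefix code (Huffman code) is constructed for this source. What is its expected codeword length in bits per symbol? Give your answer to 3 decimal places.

Probabilities are the counts divided by 362.
Repeatedly combine the two least-probable nodes; the expected code length is the sum of the merged weights.
merge 1/181 + 15/362 → 17/362
merge 17/362 + 55/362 → 36/181
merge 28/181 + 29/181 → 57/181
merge 29/181 + 59/362 → 117/362
merge 59/362 + 36/181 → 131/362
merge 57/181 + 117/362 → 231/362
merge 131/362 + 231/362 → 1
L = 17/362 + 36/181 + 57/181 + 117/362 + 131/362 + 231/362 + 1 = 522/181 ≈ 2.884 bits/symbol.

2.884 bits/symbol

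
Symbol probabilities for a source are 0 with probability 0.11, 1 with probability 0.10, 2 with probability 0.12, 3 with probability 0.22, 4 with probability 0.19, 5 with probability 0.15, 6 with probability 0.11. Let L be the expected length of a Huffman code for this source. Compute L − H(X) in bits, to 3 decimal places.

0.034 bits

Entropy H = −Σ p log₂ p ≈ 2.7462 bits.
Huffman merges: 1/10+11/100→21/100; 11/100+3/25→23/100; 3/20+19/100→17/50; 21/100+11/50→43/100; 23/100+17/50→57/100; 43/100+57/100→1. L = 139/50 ≈ 2.7800.
L − H = 2.7800 − 2.7462 = 0.034 bits.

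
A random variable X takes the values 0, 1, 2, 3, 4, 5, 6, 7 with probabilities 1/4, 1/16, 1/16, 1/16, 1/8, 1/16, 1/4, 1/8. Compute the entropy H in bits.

Each probability is a power of 1/2, so log₂(1/p) is an integer.
H = Σ p·log₂(1/p) = 1/4·2 + 1/16·4 + 1/16·4 + 1/16·4 + 1/8·3 + 1/16·4 + 1/4·2 + 1/8·3 = 2.75 bits.

2.75 bits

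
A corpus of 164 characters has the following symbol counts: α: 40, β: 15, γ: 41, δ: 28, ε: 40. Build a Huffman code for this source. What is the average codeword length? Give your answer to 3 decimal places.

Probabilities are the counts divided by 164.
Repeatedly combine the two least-probable nodes; the expected code length is the sum of the merged weights.
merge 15/164 + 7/41 → 43/164
merge 10/41 + 10/41 → 20/41
merge 1/4 + 43/164 → 21/41
merge 20/41 + 21/41 → 1
L = 43/164 + 20/41 + 21/41 + 1 = 371/164 ≈ 2.262 bits/symbol.

2.262 bits/symbol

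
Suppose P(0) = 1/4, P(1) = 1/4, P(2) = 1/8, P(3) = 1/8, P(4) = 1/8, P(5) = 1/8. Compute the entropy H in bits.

Each probability is a power of 1/2, so log₂(1/p) is an integer.
H = Σ p·log₂(1/p) = 1/4·2 + 1/4·2 + 1/8·3 + 1/8·3 + 1/8·3 + 1/8·3 = 2.5 bits.

2.5 bits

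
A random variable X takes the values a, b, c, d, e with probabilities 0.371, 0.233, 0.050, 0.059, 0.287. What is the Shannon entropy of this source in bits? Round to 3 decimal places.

H = −Σ pᵢ log₂ pᵢ.
−0.371·log₂(0.371) = 0.5307
−0.233·log₂(0.233) = 0.4897
−0.050·log₂(0.050) = 0.2161
−0.059·log₂(0.059) = 0.2409
−0.287·log₂(0.287) = 0.5169
Sum ≈ 1.9942 → 1.994 bits.

1.994 bits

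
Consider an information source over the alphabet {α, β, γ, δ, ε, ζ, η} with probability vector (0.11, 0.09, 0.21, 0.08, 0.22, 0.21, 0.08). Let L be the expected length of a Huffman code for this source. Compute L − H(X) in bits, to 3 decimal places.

Entropy H = −Σ p log₂ p ≈ 2.6722 bits.
Huffman merges: 2/25+2/25→4/25; 9/100+11/100→1/5; 4/25+1/5→9/25; 21/100+21/100→21/50; 11/50+9/25→29/50; 21/50+29/50→1. L = 68/25 ≈ 2.7200.
L − H = 2.7200 − 2.6722 = 0.048 bits.

0.048 bits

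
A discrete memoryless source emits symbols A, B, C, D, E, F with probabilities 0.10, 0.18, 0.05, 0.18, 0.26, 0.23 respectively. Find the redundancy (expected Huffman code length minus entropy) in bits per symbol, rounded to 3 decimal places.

0.048 bits

Entropy H = −Σ p log₂ p ≈ 2.4319 bits.
Huffman merges: 1/20+1/10→3/20; 3/20+9/50→33/100; 9/50+23/100→41/100; 13/50+33/100→59/100; 41/100+59/100→1. L = 62/25 ≈ 2.4800.
L − H = 2.4800 − 2.4319 = 0.048 bits.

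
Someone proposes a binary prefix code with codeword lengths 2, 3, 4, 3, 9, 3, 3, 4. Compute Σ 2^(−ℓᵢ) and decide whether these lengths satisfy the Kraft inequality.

With common denominator 2^9 = 512: Σ 2^(−ℓᵢ) = 128/512 + 64/512 + 32/512 + 64/512 + 1/512 + 64/512 + 64/512 + 32/512 = 449/512 = 0.876953125.
Kraft's inequality requires Σ ≤ 1; here Σ = 0.876953125 ≤ 1, so such a prefix code exists.

0.876953125; yes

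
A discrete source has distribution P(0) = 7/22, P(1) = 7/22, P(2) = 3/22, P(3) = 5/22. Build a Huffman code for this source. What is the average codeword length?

Repeatedly combine the two least-probable nodes; the expected code length is the sum of the merged weights.
merge 3/22 + 5/22 → 4/11
merge 7/22 + 7/22 → 7/11
merge 4/11 + 7/11 → 1
L = 4/11 + 7/11 + 1 = 2 bits/symbol.

2 bits/symbol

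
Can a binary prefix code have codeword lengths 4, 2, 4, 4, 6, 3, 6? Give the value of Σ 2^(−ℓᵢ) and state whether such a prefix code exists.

0.59375; yes

With common denominator 2^6 = 64: Σ 2^(−ℓᵢ) = 4/64 + 16/64 + 4/64 + 4/64 + 1/64 + 8/64 + 1/64 = 38/64 = 0.59375.
Kraft's inequality requires Σ ≤ 1; here Σ = 0.59375 ≤ 1, so such a prefix code exists.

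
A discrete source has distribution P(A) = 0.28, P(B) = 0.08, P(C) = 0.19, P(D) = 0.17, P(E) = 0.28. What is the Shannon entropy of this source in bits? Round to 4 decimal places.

2.2098 bits

H = −Σ pᵢ log₂ pᵢ.
−0.28·log₂(0.28) = 0.5142
−0.08·log₂(0.08) = 0.2915
−0.19·log₂(0.19) = 0.4552
−0.17·log₂(0.17) = 0.4346
−0.28·log₂(0.28) = 0.5142
Sum ≈ 2.2098 → 2.2098 bits.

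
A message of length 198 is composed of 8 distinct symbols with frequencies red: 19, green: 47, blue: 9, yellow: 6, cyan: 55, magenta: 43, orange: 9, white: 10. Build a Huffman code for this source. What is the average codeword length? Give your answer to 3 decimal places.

Probabilities are the counts divided by 198.
Repeatedly combine the two least-probable nodes; the expected code length is the sum of the merged weights.
merge 1/33 + 1/22 → 5/66
merge 1/22 + 5/99 → 19/198
merge 5/66 + 19/198 → 17/99
merge 19/198 + 17/99 → 53/198
merge 43/198 + 47/198 → 5/11
merge 53/198 + 5/18 → 6/11
merge 5/11 + 6/11 → 1
L = 5/66 + 19/198 + 17/99 + 53/198 + 5/11 + 6/11 + 1 = 47/18 ≈ 2.611 bits/symbol.

2.611 bits/symbol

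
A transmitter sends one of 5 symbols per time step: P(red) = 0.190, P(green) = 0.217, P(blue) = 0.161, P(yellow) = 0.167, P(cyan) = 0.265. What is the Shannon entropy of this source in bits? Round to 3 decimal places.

2.297 bits

H = −Σ pᵢ log₂ pᵢ.
−0.190·log₂(0.190) = 0.4552
−0.217·log₂(0.217) = 0.4783
−0.161·log₂(0.161) = 0.4242
−0.167·log₂(0.167) = 0.4312
−0.265·log₂(0.265) = 0.5077
Sum ≈ 2.2967 → 2.297 bits.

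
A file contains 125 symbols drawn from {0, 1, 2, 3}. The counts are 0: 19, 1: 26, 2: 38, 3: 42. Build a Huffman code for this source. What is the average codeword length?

2 bits/symbol

Probabilities are the counts divided by 125.
Repeatedly combine the two least-probable nodes; the expected code length is the sum of the merged weights.
merge 19/125 + 26/125 → 9/25
merge 38/125 + 42/125 → 16/25
merge 9/25 + 16/25 → 1
L = 9/25 + 16/25 + 1 = 2 bits/symbol.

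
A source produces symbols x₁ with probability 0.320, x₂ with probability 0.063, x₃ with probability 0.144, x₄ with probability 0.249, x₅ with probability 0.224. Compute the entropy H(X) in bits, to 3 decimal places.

H = −Σ pᵢ log₂ pᵢ.
−0.320·log₂(0.320) = 0.5260
−0.063·log₂(0.063) = 0.2513
−0.144·log₂(0.144) = 0.4026
−0.249·log₂(0.249) = 0.4994
−0.224·log₂(0.224) = 0.4835
Sum ≈ 2.1628 → 2.163 bits.

2.163 bits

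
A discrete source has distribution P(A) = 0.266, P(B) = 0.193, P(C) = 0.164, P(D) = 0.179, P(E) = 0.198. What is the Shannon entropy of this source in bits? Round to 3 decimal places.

2.301 bits

H = −Σ pᵢ log₂ pᵢ.
−0.266·log₂(0.266) = 0.5082
−0.193·log₂(0.193) = 0.4581
−0.164·log₂(0.164) = 0.4278
−0.179·log₂(0.179) = 0.4443
−0.198·log₂(0.198) = 0.4626
Sum ≈ 2.3009 → 2.301 bits.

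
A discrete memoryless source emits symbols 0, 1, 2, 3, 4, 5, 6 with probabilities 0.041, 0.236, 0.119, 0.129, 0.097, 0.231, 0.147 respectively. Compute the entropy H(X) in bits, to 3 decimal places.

2.649 bits

H = −Σ pᵢ log₂ pᵢ.
−0.041·log₂(0.041) = 0.1889
−0.236·log₂(0.236) = 0.4916
−0.119·log₂(0.119) = 0.3654
−0.129·log₂(0.129) = 0.3811
−0.097·log₂(0.097) = 0.3265
−0.231·log₂(0.231) = 0.4883
−0.147·log₂(0.147) = 0.4066
Sum ≈ 2.6486 → 2.649 bits.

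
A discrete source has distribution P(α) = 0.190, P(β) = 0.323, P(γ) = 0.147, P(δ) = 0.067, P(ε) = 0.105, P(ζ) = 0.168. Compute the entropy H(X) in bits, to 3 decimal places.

2.423 bits

H = −Σ pᵢ log₂ pᵢ.
−0.190·log₂(0.190) = 0.4552
−0.323·log₂(0.323) = 0.5266
−0.147·log₂(0.147) = 0.4066
−0.067·log₂(0.067) = 0.2613
−0.105·log₂(0.105) = 0.3414
−0.168·log₂(0.168) = 0.4323
Sum ≈ 2.4235 → 2.423 bits.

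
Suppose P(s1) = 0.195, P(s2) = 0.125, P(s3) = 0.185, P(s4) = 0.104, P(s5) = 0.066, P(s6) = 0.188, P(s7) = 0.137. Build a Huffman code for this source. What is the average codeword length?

2.787 bits/symbol

Repeatedly combine the two least-probable nodes; the expected code length is the sum of the merged weights.
merge 33/500 + 13/125 → 17/100
merge 1/8 + 137/1000 → 131/500
merge 17/100 + 37/200 → 71/200
merge 47/250 + 39/200 → 383/1000
merge 131/500 + 71/200 → 617/1000
merge 383/1000 + 617/1000 → 1
L = 17/100 + 131/500 + 71/200 + 383/1000 + 617/1000 + 1 = 2787/1000 = 2.787 bits/symbol.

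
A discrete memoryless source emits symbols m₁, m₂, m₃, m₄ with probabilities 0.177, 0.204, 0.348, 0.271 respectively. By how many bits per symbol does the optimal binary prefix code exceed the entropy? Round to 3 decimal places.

0.050 bits

Entropy H = −Σ p log₂ p ≈ 1.9504 bits.
Huffman merges: 177/1000+51/250→381/1000; 271/1000+87/250→619/1000; 381/1000+619/1000→1. L = 2 ≈ 2.0000.
L − H = 2.0000 − 1.9504 = 0.050 bits.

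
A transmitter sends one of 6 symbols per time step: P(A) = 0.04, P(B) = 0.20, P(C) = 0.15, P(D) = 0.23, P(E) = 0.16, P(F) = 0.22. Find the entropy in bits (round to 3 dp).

H = −Σ pᵢ log₂ pᵢ.
−0.04·log₂(0.04) = 0.1858
−0.20·log₂(0.20) = 0.4644
−0.15·log₂(0.15) = 0.4105
−0.23·log₂(0.23) = 0.4877
−0.16·log₂(0.16) = 0.4230
−0.22·log₂(0.22) = 0.4806
Sum ≈ 2.4519 → 2.452 bits.

2.452 bits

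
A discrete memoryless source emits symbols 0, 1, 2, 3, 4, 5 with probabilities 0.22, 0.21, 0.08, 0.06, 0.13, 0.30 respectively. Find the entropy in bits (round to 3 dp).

2.392 bits

H = −Σ pᵢ log₂ pᵢ.
−0.22·log₂(0.22) = 0.4806
−0.21·log₂(0.21) = 0.4728
−0.08·log₂(0.08) = 0.2915
−0.06·log₂(0.06) = 0.2435
−0.13·log₂(0.13) = 0.3826
−0.30·log₂(0.30) = 0.5211
Sum ≈ 2.3922 → 2.392 bits.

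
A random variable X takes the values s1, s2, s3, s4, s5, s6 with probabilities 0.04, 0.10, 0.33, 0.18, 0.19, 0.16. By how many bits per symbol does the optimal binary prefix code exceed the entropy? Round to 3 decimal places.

Entropy H = −Σ p log₂ p ≈ 2.3693 bits.
Huffman merges: 1/25+1/10→7/50; 7/50+4/25→3/10; 9/50+19/100→37/100; 3/10+33/100→63/100; 37/100+63/100→1. L = 61/25 ≈ 2.4400.
L − H = 2.4400 − 2.3693 = 0.071 bits.

0.071 bits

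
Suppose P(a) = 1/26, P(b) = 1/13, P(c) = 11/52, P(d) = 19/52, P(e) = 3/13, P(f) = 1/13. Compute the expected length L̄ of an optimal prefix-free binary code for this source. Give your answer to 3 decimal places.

2.308 bits/symbol

Repeatedly combine the two least-probable nodes; the expected code length is the sum of the merged weights.
merge 1/26 + 1/13 → 3/26
merge 1/13 + 3/26 → 5/26
merge 5/26 + 11/52 → 21/52
merge 3/13 + 19/52 → 31/52
merge 21/52 + 31/52 → 1
L = 3/26 + 5/26 + 21/52 + 31/52 + 1 = 30/13 ≈ 2.308 bits/symbol.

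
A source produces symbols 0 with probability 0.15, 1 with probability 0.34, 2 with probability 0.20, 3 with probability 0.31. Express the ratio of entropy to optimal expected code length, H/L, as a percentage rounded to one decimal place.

96.4%

Entropy H = −Σ p log₂ p ≈ 1.9279 bits.
Huffman merges: 3/20+1/5→7/20; 31/100+17/50→13/20; 7/20+13/20→1. L = 2 ≈ 2.0000.
Efficiency = H/L = 1.9279/2.0000 = 96.4%.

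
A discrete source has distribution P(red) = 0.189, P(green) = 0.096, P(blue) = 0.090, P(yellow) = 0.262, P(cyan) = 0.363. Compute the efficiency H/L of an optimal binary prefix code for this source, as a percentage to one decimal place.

Entropy H = −Σ p log₂ p ≈ 2.1285 bits.
Huffman merges: 9/100+12/125→93/500; 93/500+189/1000→3/8; 131/500+363/1000→5/8; 3/8+5/8→1. L = 1093/500 ≈ 2.1860.
Efficiency = H/L = 2.1285/2.1860 = 97.4%.

97.4%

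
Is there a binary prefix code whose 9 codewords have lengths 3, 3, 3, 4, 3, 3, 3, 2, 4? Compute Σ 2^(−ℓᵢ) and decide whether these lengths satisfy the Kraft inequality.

With common denominator 2^4 = 16: Σ 2^(−ℓᵢ) = 2/16 + 2/16 + 2/16 + 1/16 + 2/16 + 2/16 + 2/16 + 4/16 + 1/16 = 18/16 = 1.125.
Kraft's inequality requires Σ ≤ 1; here Σ = 1.125 > 1, so no such prefix code exists.

1.125; no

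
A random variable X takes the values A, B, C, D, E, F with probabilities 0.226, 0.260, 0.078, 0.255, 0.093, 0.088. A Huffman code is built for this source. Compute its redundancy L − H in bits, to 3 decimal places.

Entropy H = −Σ p log₂ p ≈ 2.4072 bits.
Huffman merges: 39/500+11/125→83/500; 93/1000+83/500→259/1000; 113/500+51/200→481/1000; 259/1000+13/50→519/1000; 481/1000+519/1000→1. L = 97/40 ≈ 2.4250.
L − H = 2.4250 − 2.4072 = 0.018 bits.

0.018 bits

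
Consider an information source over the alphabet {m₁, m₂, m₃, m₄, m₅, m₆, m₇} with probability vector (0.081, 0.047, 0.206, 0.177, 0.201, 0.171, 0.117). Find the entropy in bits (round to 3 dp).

H = −Σ pᵢ log₂ pᵢ.
−0.081·log₂(0.081) = 0.2937
−0.047·log₂(0.047) = 0.2073
−0.206·log₂(0.206) = 0.4695
−0.177·log₂(0.177) = 0.4422
−0.201·log₂(0.201) = 0.4653
−0.171·log₂(0.171) = 0.4357
−0.117·log₂(0.117) = 0.3622
Sum ≈ 2.6759 → 2.676 bits.

2.676 bits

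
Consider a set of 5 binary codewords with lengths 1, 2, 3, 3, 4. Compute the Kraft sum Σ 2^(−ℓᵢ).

With common denominator 2^4 = 16: Σ 2^(−ℓᵢ) = 8/16 + 4/16 + 2/16 + 2/16 + 1/16 = 17/16 = 1.0625.

1.0625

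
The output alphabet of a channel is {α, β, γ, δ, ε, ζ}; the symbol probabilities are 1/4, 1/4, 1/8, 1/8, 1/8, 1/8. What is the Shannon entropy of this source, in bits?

2.5 bits

Each probability is a power of 1/2, so log₂(1/p) is an integer.
H = Σ p·log₂(1/p) = 1/4·2 + 1/4·2 + 1/8·3 + 1/8·3 + 1/8·3 + 1/8·3 = 2.5 bits.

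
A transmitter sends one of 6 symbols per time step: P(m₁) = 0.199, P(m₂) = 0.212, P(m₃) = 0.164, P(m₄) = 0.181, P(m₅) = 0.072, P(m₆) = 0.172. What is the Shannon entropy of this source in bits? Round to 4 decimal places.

2.5221 bits

H = −Σ pᵢ log₂ pᵢ.
−0.199·log₂(0.199) = 0.4635
−0.212·log₂(0.212) = 0.4744
−0.164·log₂(0.164) = 0.4278
−0.181·log₂(0.181) = 0.4463
−0.072·log₂(0.072) = 0.2733
−0.172·log₂(0.172) = 0.4368
Sum ≈ 2.5221 → 2.5221 bits.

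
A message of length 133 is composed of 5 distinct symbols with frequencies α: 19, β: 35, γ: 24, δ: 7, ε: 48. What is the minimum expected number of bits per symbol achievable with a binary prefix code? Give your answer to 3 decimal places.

2.195 bits/symbol

Probabilities are the counts divided by 133.
Repeatedly combine the two least-probable nodes; the expected code length is the sum of the merged weights.
merge 1/19 + 1/7 → 26/133
merge 24/133 + 26/133 → 50/133
merge 5/19 + 48/133 → 83/133
merge 50/133 + 83/133 → 1
L = 26/133 + 50/133 + 83/133 + 1 = 292/133 ≈ 2.195 bits/symbol.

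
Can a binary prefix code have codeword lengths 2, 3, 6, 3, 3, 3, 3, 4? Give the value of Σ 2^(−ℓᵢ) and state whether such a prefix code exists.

0.953125; yes

With common denominator 2^6 = 64: Σ 2^(−ℓᵢ) = 16/64 + 8/64 + 1/64 + 8/64 + 8/64 + 8/64 + 8/64 + 4/64 = 61/64 = 0.953125.
Kraft's inequality requires Σ ≤ 1; here Σ = 0.953125 ≤ 1, so such a prefix code exists.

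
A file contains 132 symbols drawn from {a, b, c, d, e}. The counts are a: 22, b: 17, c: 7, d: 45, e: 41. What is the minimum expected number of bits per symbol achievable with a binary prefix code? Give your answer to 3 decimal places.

2.182 bits/symbol

Probabilities are the counts divided by 132.
Repeatedly combine the two least-probable nodes; the expected code length is the sum of the merged weights.
merge 7/132 + 17/132 → 2/11
merge 1/6 + 2/11 → 23/66
merge 41/132 + 15/44 → 43/66
merge 23/66 + 43/66 → 1
L = 2/11 + 23/66 + 43/66 + 1 = 24/11 ≈ 2.182 bits/symbol.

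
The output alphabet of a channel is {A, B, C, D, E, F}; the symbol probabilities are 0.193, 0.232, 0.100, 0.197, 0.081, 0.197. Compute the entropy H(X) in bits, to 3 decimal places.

2.496 bits

H = −Σ pᵢ log₂ pᵢ.
−0.193·log₂(0.193) = 0.4581
−0.232·log₂(0.232) = 0.4890
−0.100·log₂(0.100) = 0.3322
−0.197·log₂(0.197) = 0.4617
−0.081·log₂(0.081) = 0.2937
−0.197·log₂(0.197) = 0.4617
Sum ≈ 2.4964 → 2.496 bits.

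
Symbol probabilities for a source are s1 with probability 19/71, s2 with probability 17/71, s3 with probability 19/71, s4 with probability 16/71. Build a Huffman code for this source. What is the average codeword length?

Repeatedly combine the two least-probable nodes; the expected code length is the sum of the merged weights.
merge 16/71 + 17/71 → 33/71
merge 19/71 + 19/71 → 38/71
merge 33/71 + 38/71 → 1
L = 33/71 + 38/71 + 1 = 2 bits/symbol.

2 bits/symbol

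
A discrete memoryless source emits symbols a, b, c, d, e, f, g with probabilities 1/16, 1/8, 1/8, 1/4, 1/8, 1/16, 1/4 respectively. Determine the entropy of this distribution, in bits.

2.625 bits

Each probability is a power of 1/2, so log₂(1/p) is an integer.
H = Σ p·log₂(1/p) = 1/16·4 + 1/8·3 + 1/8·3 + 1/4·2 + 1/8·3 + 1/16·4 + 1/4·2 = 2.625 bits.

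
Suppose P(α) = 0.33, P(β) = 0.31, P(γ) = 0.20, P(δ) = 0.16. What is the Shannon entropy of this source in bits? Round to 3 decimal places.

H = −Σ pᵢ log₂ pᵢ.
−0.33·log₂(0.33) = 0.5278
−0.31·log₂(0.31) = 0.5238
−0.20·log₂(0.20) = 0.4644
−0.16·log₂(0.16) = 0.4230
Sum ≈ 1.9390 → 1.939 bits.

1.939 bits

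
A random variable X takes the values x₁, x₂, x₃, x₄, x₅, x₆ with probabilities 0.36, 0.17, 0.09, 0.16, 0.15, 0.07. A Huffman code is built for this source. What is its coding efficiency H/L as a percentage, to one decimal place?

Entropy H = −Σ p log₂ p ≈ 2.3800 bits.
Huffman merges: 7/100+9/100→4/25; 3/20+4/25→31/100; 4/25+17/100→33/100; 31/100+33/100→16/25; 9/25+16/25→1. L = 61/25 ≈ 2.4400.
Efficiency = H/L = 2.3800/2.4400 = 97.5%.

97.5%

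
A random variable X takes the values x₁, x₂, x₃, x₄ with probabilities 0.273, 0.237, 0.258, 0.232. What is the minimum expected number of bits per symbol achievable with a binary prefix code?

Repeatedly combine the two least-probable nodes; the expected code length is the sum of the merged weights.
merge 29/125 + 237/1000 → 469/1000
merge 129/500 + 273/1000 → 531/1000
merge 469/1000 + 531/1000 → 1
L = 469/1000 + 531/1000 + 1 = 2 bits/symbol.

2 bits/symbol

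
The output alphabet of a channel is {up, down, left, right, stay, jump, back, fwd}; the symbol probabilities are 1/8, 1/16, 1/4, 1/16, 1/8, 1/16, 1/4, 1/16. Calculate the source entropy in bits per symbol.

2.75 bits

Each probability is a power of 1/2, so log₂(1/p) is an integer.
H = Σ p·log₂(1/p) = 1/8·3 + 1/16·4 + 1/4·2 + 1/16·4 + 1/8·3 + 1/16·4 + 1/4·2 + 1/16·4 = 2.75 bits.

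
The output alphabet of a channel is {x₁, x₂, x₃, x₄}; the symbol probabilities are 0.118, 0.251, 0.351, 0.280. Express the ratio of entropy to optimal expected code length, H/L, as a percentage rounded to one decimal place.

Entropy H = −Σ p log₂ p ≈ 1.9088 bits.
Huffman merges: 59/500+251/1000→369/1000; 7/25+351/1000→631/1000; 369/1000+631/1000→1. L = 2 ≈ 2.0000.
Efficiency = H/L = 1.9088/2.0000 = 95.4%.

95.4%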